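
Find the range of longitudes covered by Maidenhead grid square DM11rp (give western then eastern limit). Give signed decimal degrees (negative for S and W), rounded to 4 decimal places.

Field D=3, M=12: +3·20° lon, +12·10° lat → SW at lon -120°, lat 30°.
Square 1, 1: +1·2° lon, +1·1° lat → SW at lon -118°, lat 31°.
Subsquare r=17, p=15: +17·0.0833333° lon, +15·0.0416667° lat → SW at lon -116.583°, lat 31.625°.
Cell spans 0.0833333° lon × 0.0416667° lat.
west -116.5833, east -116.5000.

-116.5833, -116.5000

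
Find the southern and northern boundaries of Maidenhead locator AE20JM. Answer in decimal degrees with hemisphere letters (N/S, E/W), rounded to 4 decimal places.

49.5000° S, 49.4583° S

Field A=0, E=4: +0·20° lon, +4·10° lat → SW at lon -180°, lat -50°.
Square 2, 0: +2·2° lon, +0·1° lat → SW at lon -176°, lat -50°.
Subsquare j=9, m=12: +9·0.0833333° lon, +12·0.0416667° lat → SW at lon -175.25°, lat -49.5°.
Cell spans 0.0833333° lon × 0.0416667° lat.
south 49.5000° S, north 49.4583° S.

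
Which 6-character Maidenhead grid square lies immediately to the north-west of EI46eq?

Longitude subsquare e = 4; −1 → 3 = d.
Latitude subsquare q = 16; +1 → 17 = r.

EI46dr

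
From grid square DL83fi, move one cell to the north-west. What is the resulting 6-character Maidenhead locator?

DL83ej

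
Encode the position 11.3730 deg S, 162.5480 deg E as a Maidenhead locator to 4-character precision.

Offset from 180°W / 90°S: lon 342.55°, lat 78.63°.
Field: 342.55/20 → 17 → R, 78.63/10 → 7 → H; chars RH.
Square: 2.55/2 → 1, 8.63/1 → 8; chars 18.

RH18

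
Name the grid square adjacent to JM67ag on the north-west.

JM57xh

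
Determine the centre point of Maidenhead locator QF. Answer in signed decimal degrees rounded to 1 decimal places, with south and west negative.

Field Q=16, F=5: +16·20° lon, +5·10° lat → SW at lon 140°, lat -40°.
Cell spans 20° lon × 10° lat. Centre is SW corner plus half of each.
latitude -35.0, longitude 150.0.

-35.0, 150.0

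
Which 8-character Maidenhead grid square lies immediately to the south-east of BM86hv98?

Longitude extended square 9; +1 → 10, wraps to 0, carry into subsquare.
Longitude subsquare h = 7; +1 → 8 = i.
Latitude extended square 8; −1 → 7.

BM86iv07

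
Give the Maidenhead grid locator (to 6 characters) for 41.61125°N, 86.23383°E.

NN31co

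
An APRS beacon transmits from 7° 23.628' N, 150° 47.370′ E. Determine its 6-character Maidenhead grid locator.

Add 180° to longitude and 90° to latitude: 330.7895, 97.3938.
Field: 330.7895/20 → 16 → Q, 97.3938/10 → 9 → J; chars QJ.
Square: 10.7895/2 → 5, 7.3938/1 → 7; chars 57.
Subsquare: 0.7895/0.0833333 → 9 → j, 0.3938/0.0416667 → 9 → j; chars jj.

QJ57jj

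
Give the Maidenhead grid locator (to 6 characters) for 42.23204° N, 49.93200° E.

LN42xf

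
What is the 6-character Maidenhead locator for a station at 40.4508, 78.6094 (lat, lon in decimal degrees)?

MN90hk

Offset from 180°W / 90°S: lon 258.6094°, lat 130.4508°.
Field: 258.6094/20 → 12 → M, 130.4508/10 → 13 → N; chars MN.
Square: 18.6094/2 → 9, 0.4508/1 → 0; chars 90.
Subsquare: 0.6094/0.0833333 → 7 → h, 0.4508/0.0416667 → 10 → k; chars hk.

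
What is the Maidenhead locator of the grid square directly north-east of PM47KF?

PM47lg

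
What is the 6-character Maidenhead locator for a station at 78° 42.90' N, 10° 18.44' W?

Add 180° to longitude and 90° to latitude: 169.6927, 168.7150.
Field (20°×10°, letters A–R): lon ⌊169.6927/20⌋ = 8 → I; lat ⌊168.7150/10⌋ = 16 → Q.
Square (2°×1°, digits 0–9): lon ⌊9.6927/2⌋ = 4; lat ⌊8.7150/1⌋ = 8.
Subsquare (5′×2.5′, letters a–x): lon ⌊1.6927/0.0833333⌋ = 20 → u; lat ⌊0.7150/0.0416667⌋ = 17 → r.

IQ48ur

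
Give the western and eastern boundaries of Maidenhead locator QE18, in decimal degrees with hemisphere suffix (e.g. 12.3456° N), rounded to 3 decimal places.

Field Q=16, E=4: +16·20° lon, +4·10° lat → SW at lon 140°, lat -50°.
Square 1, 8: +1·2° lon, +8·1° lat → SW at lon 142°, lat -42°.
Cell spans 2° lon × 1° lat.
west 142.000° E, east 144.000° E.

142.000° E, 144.000° E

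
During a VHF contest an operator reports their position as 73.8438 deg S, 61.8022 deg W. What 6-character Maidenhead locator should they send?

Shift to the Maidenhead origin (180°W, 90°S): lon 118.1978, lat 16.1562.
Field: lon ⌊118.1978/20⌋ = 5 → F; lat ⌊16.1562/10⌋ = 1 → B.
Square: lon ⌊18.1978/2⌋ = 9; lat ⌊6.1562/1⌋ = 6.
Subsquare: lon ⌊0.1978/0.0833333⌋ = 2 → c; lat ⌊0.1562/0.0416667⌋ = 3 → d.

FB96cd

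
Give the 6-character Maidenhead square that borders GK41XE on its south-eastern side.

GK51ad

Longitude subsquare x = 23; +1 → 24, wraps to 0 = a, carry into square.
Longitude square 4; +1 → 5.
Latitude subsquare e = 4; −1 → 3 = d.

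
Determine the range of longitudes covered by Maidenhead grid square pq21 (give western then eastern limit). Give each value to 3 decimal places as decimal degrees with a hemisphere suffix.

124.000° E, 126.000° E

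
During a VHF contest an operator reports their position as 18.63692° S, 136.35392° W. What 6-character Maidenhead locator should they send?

Add 180° to longitude and 90° to latitude: 43.6461, 71.3631.
Field: lon ⌊43.6461/20⌋ = 2 → C; lat ⌊71.3631/10⌋ = 7 → H.
Square: lon ⌊3.6461/2⌋ = 1; lat ⌊1.3631/1⌋ = 1.
Subsquare: lon ⌊1.6461/0.0833333⌋ = 19 → t; lat ⌊0.3631/0.0416667⌋ = 8 → i.

CH11ti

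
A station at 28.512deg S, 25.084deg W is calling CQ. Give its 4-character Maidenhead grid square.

HG71

Offset from 180°W / 90°S: lon 154.92°, lat 61.49°.
Field (20°×10°, letters A–R): lon ⌊154.92/20⌋ = 7 → H; lat ⌊61.49/10⌋ = 6 → G.
Square (2°×1°, digits 0–9): lon ⌊14.92/2⌋ = 7; lat ⌊1.49/1⌋ = 1.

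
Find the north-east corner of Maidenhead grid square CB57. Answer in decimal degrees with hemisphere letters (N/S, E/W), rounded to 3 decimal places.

72.000° S, 128.000° W

Field C=2, B=1: +2·20° lon, +1·10° lat → SW at lon -140°, lat -80°.
Square 5, 7: +5·2° lon, +7·1° lat → SW at lon -130°, lat -73°.
Cell spans 2° lon × 1° lat. NE corner is SW corner plus one full cell.
latitude 72.000° S, longitude 128.000° W.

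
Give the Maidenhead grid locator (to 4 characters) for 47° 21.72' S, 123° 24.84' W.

CE82

Offset from 180°W / 90°S: lon 56.59°, lat 42.64°.
Field: 56.59/20 → 2 → C, 42.64/10 → 4 → E; chars CE.
Square: 16.59/2 → 8, 2.64/1 → 2; chars 82.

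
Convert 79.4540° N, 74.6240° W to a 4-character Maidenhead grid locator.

FQ29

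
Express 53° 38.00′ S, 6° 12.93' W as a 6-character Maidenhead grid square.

Shift to the Maidenhead origin (180°W, 90°S): lon 173.7845, lat 36.3667.
Field: lon ⌊173.7845/20⌋ = 8 → I; lat ⌊36.3667/10⌋ = 3 → D.
Square: lon ⌊13.7845/2⌋ = 6; lat ⌊6.3667/1⌋ = 6.
Subsquare: lon ⌊1.7845/0.0833333⌋ = 21 → v; lat ⌊0.3667/0.0416667⌋ = 8 → i.

ID66vi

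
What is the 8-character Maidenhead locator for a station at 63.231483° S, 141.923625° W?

Shift to the Maidenhead origin (180°W, 90°S): lon 38.07638, lat 26.76852.
Field (20°×10°, letters A–R): 38.07638/20 → 1 → B, 26.76852/10 → 2 → C; chars BC.
Square (2°×1°, digits 0–9): 18.07638/2 → 9, 6.76852/1 → 6; chars 96.
Subsquare (5′×2.5′, letters a–x): 0.07638/0.0833333 → 0 → a, 0.76852/0.0416667 → 18 → s; chars as.
Extended square (30″×15″, digits 0–9): 0.07638/0.00833333 → 9, 0.01852/0.00416667 → 4; chars 94.

BC96as94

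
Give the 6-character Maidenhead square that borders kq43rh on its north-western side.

KQ43qi

Longitude subsquare r = 17; −1 → 16 = q.
Latitude subsquare h = 7; +1 → 8 = i.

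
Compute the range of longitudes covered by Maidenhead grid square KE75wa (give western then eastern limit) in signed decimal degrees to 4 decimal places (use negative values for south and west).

Field K=10, E=4: +10·20° lon, +4·10° lat → SW at lon 20°, lat -50°.
Square 7, 5: +7·2° lon, +5·1° lat → SW at lon 34°, lat -45°.
Subsquare w=22, a=0: +22·0.0833333° lon, +0·0.0416667° lat → SW at lon 35.8333°, lat -45°.
Cell spans 0.0833333° lon × 0.0416667° lat.
west 35.8333, east 35.9167.

35.8333, 35.9167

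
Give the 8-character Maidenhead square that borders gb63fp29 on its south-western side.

Longitude extended square 2; −1 → 1.
Latitude extended square 9; −1 → 8.

GB63fp18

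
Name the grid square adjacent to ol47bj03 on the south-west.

OL47aj92

Longitude extended square 0; −1 → -1, wraps to 9, carry into subsquare.
Longitude subsquare b = 1; −1 → 0 = a.
Latitude extended square 3; −1 → 2.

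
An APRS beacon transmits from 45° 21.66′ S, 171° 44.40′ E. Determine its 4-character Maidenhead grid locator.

RE54

Shift to the Maidenhead origin (180°W, 90°S): lon 351.74, lat 44.64.
Field (20°×10°, letters A–R): lon ⌊351.74/20⌋ = 17 → R; lat ⌊44.64/10⌋ = 4 → E.
Square (2°×1°, digits 0–9): lon ⌊11.74/2⌋ = 5; lat ⌊4.64/1⌋ = 4.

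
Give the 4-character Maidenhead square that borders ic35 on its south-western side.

Longitude square 3; −1 → 2.
Latitude square 5; −1 → 4.

IC24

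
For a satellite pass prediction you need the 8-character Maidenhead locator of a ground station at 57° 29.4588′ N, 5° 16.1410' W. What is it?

IO77il77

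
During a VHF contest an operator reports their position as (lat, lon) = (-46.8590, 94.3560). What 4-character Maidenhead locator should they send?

Shift to the Maidenhead origin (180°W, 90°S): lon 274.36, lat 43.14.
Field: lon ⌊274.36/20⌋ = 13 → N; lat ⌊43.14/10⌋ = 4 → E.
Square: lon ⌊14.36/2⌋ = 7; lat ⌊3.14/1⌋ = 3.

NE73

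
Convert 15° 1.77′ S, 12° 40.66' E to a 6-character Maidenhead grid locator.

JH64ix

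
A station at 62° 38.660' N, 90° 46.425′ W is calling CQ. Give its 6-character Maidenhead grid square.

Offset from 180°W / 90°S: lon 89.2262°, lat 152.6443°.
Field (20°×10°, letters A–R): 89.2262/20 → 4 → E, 152.6443/10 → 15 → P; chars EP.
Square (2°×1°, digits 0–9): 9.2262/2 → 4, 2.6443/1 → 2; chars 42.
Subsquare (5′×2.5′, letters a–x): 1.2262/0.0833333 → 14 → o, 0.6443/0.0416667 → 15 → p; chars op.

EP42op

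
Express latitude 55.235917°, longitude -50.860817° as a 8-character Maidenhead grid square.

GO45nf66

Add 180° to longitude and 90° to latitude: 129.13918, 145.23592.
Field: 129.13918/20 → 6 → G, 145.23592/10 → 14 → O; chars GO.
Square: 9.13918/2 → 4, 5.23592/1 → 5; chars 45.
Subsquare: 1.13918/0.0833333 → 13 → n, 0.23592/0.0416667 → 5 → f; chars nf.
Extended square: 0.05585/0.00833333 → 6, 0.02758/0.00416667 → 6; chars 66.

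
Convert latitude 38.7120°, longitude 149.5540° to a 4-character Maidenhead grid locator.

QM48

Add 180° to longitude and 90° to latitude: 329.55, 128.71.
Field: 329.55/20 → 16 → Q, 128.71/10 → 12 → M; chars QM.
Square: 9.55/2 → 4, 8.71/1 → 8; chars 48.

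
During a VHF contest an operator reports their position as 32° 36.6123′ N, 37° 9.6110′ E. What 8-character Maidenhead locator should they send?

Add 180° to longitude and 90° to latitude: 217.16018, 122.61021.
Field: lon ⌊217.16018/20⌋ = 10 → K; lat ⌊122.61021/10⌋ = 12 → M.
Square: lon ⌊17.16018/2⌋ = 8; lat ⌊2.61021/1⌋ = 2.
Subsquare: lon ⌊1.16018/0.0833333⌋ = 13 → n; lat ⌊0.61021/0.0416667⌋ = 14 → o.
Extended square: lon ⌊0.07685/0.00833333⌋ = 9; lat ⌊0.02687/0.00416667⌋ = 6.

KM82no96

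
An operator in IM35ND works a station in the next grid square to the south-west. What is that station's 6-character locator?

IM35mc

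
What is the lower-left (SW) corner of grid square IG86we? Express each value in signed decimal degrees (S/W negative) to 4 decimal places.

-23.8333, -2.1667

Field I=8, G=6: +8·20° lon, +6·10° lat → SW at lon -20°, lat -30°.
Square 8, 6: +8·2° lon, +6·1° lat → SW at lon -4°, lat -24°.
Subsquare w=22, e=4: +22·0.0833333° lon, +4·0.0416667° lat → SW at lon -2.16667°, lat -23.8333°.
latitude -23.8333, longitude -2.1667.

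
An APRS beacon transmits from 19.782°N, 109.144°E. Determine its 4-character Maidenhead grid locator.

Add 180° to longitude and 90° to latitude: 289.14, 109.78.
Field: lon ⌊289.14/20⌋ = 14 → O; lat ⌊109.78/10⌋ = 10 → K.
Square: lon ⌊9.14/2⌋ = 4; lat ⌊9.78/1⌋ = 9.

OK49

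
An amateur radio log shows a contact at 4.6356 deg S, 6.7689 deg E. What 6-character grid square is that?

JI35ji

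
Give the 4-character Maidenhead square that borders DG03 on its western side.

CG93

Longitude square 0; −1 → -1, wraps to 9, carry into field.
Longitude field D = 3; −1 → 2 = C.
The latitude characters are unchanged.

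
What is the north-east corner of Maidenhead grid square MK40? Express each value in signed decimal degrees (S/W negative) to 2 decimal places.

Field M=12, K=10: +12·20° lon, +10·10° lat → SW at lon 60°, lat 10°.
Square 4, 0: +4·2° lon, +0·1° lat → SW at lon 68°, lat 10°.
Cell spans 2° lon × 1° lat. NE corner is SW corner plus one full cell.
latitude 11.00, longitude 70.00.

11.00, 70.00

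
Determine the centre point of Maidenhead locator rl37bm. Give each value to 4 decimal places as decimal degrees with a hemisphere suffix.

27.5208° N, 166.1250° E

Field R=17, L=11: +17·20° lon, +11·10° lat → SW at lon 160°, lat 20°.
Square 3, 7: +3·2° lon, +7·1° lat → SW at lon 166°, lat 27°.
Subsquare b=1, m=12: +1·0.0833333° lon, +12·0.0416667° lat → SW at lon 166.083°, lat 27.5°.
Cell spans 0.0833333° lon × 0.0416667° lat. Centre is SW corner plus half of each.
latitude 27.5208° N, longitude 166.1250° E.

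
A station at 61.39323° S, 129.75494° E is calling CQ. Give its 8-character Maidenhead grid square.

Add 180° to longitude and 90° to latitude: 309.75494, 28.60677.
Field: 309.75494/20 → 15 → P, 28.60677/10 → 2 → C; chars PC.
Square: 9.75494/2 → 4, 8.60677/1 → 8; chars 48.
Subsquare: 1.75494/0.0833333 → 21 → v, 0.60677/0.0416667 → 14 → o; chars vo.
Extended square: 0.00494/0.00833333 → 0, 0.02344/0.00416667 → 5; chars 05.

PC48vo05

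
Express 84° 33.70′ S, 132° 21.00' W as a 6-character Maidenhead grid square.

Shift to the Maidenhead origin (180°W, 90°S): lon 47.6500, lat 5.4383.
Field: lon ⌊47.6500/20⌋ = 2 → C; lat ⌊5.4383/10⌋ = 0 → A.
Square: lon ⌊7.6500/2⌋ = 3; lat ⌊5.4383/1⌋ = 5.
Subsquare: lon ⌊1.6500/0.0833333⌋ = 19 → t; lat ⌊0.4383/0.0416667⌋ = 10 → k.

CA35tk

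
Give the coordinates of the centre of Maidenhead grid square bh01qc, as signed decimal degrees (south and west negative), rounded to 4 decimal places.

-18.8958, -158.6250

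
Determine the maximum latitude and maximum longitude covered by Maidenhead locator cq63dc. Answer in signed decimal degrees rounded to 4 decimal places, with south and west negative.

73.1250, -127.6667

Field C=2, Q=16: +2·20° lon, +16·10° lat → SW at lon -140°, lat 70°.
Square 6, 3: +6·2° lon, +3·1° lat → SW at lon -128°, lat 73°.
Subsquare d=3, c=2: +3·0.0833333° lon, +2·0.0416667° lat → SW at lon -127.75°, lat 73.0833°.
Cell spans 0.0833333° lon × 0.0416667° lat. NE corner is SW corner plus one full cell.
latitude 73.1250, longitude -127.6667.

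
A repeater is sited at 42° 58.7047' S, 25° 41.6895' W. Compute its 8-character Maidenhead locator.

HE77da65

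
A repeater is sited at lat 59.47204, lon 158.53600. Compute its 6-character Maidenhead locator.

QO99gl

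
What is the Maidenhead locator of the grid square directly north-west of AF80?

AF71

Longitude square 8; −1 → 7.
Latitude square 0; +1 → 1.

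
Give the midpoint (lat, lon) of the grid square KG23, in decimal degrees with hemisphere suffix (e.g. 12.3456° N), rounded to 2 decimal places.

26.50° S, 25.00° E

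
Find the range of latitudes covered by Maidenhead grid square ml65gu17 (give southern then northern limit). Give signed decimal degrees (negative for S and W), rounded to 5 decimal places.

25.86250, 25.86667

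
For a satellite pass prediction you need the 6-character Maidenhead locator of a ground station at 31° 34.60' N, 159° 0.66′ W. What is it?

Offset from 180°W / 90°S: lon 20.9890°, lat 121.5767°.
Field: lon ⌊20.9890/20⌋ = 1 → B; lat ⌊121.5767/10⌋ = 12 → M.
Square: lon ⌊0.9890/2⌋ = 0; lat ⌊1.5767/1⌋ = 1.
Subsquare: lon ⌊0.9890/0.0833333⌋ = 11 → l; lat ⌊0.5767/0.0416667⌋ = 13 → n.

BM01ln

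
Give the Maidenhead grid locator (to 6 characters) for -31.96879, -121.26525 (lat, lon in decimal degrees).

Shift to the Maidenhead origin (180°W, 90°S): lon 58.7348, lat 58.0312.
Field (20°×10°, letters A–R): 58.7348/20 → 2 → C, 58.0312/10 → 5 → F; chars CF.
Square (2°×1°, digits 0–9): 18.7348/2 → 9, 8.0312/1 → 8; chars 98.
Subsquare (5′×2.5′, letters a–x): 0.7348/0.0833333 → 8 → i, 0.0312/0.0416667 → 0 → a; chars ia.

CF98ia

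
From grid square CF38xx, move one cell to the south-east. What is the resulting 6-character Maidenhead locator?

CF48aw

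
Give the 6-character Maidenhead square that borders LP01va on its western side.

Longitude subsquare v = 21; −1 → 20 = u.
The latitude characters are unchanged.

LP01ua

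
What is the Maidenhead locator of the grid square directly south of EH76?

EH75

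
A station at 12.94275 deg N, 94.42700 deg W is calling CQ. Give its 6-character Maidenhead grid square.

Add 180° to longitude and 90° to latitude: 85.5730, 102.9428.
Field: lon ⌊85.5730/20⌋ = 4 → E; lat ⌊102.9428/10⌋ = 10 → K.
Square: lon ⌊5.5730/2⌋ = 2; lat ⌊2.9428/1⌋ = 2.
Subsquare: lon ⌊1.5730/0.0833333⌋ = 18 → s; lat ⌊0.9428/0.0416667⌋ = 22 → w.

EK22sw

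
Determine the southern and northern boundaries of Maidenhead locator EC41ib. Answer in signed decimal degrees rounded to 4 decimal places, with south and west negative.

Field E=4, C=2: +4·20° lon, +2·10° lat → SW at lon -100°, lat -70°.
Square 4, 1: +4·2° lon, +1·1° lat → SW at lon -92°, lat -69°.
Subsquare i=8, b=1: +8·0.0833333° lon, +1·0.0416667° lat → SW at lon -91.3333°, lat -68.9583°.
Cell spans 0.0833333° lon × 0.0416667° lat.
south -68.9583, north -68.9167.

-68.9583, -68.9167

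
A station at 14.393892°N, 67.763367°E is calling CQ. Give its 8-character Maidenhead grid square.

MK34vj14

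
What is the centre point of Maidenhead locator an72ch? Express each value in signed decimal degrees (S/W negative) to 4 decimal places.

Field A=0, N=13: +0·20° lon, +13·10° lat → SW at lon -180°, lat 40°.
Square 7, 2: +7·2° lon, +2·1° lat → SW at lon -166°, lat 42°.
Subsquare c=2, h=7: +2·0.0833333° lon, +7·0.0416667° lat → SW at lon -165.833°, lat 42.2917°.
Cell spans 0.0833333° lon × 0.0416667° lat. Centre is SW corner plus half of each.
latitude 42.3125, longitude -165.7917.

42.3125, -165.7917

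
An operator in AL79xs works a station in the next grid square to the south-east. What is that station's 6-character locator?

AL89ar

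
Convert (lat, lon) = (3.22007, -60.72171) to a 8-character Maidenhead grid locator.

Add 180° to longitude and 90° to latitude: 119.27829, 93.22007.
Field: 119.27829/20 → 5 → F, 93.22007/10 → 9 → J; chars FJ.
Square: 19.27829/2 → 9, 3.22007/1 → 3; chars 93.
Subsquare: 1.27829/0.0833333 → 15 → p, 0.22007/0.0416667 → 5 → f; chars pf.
Extended square: 0.02829/0.00833333 → 3, 0.01174/0.00416667 → 2; chars 32.

FJ93pf32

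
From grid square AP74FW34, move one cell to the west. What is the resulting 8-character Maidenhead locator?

AP74fw24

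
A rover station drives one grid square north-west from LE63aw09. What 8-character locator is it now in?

LE53xx90

Longitude extended square 0; −1 → -1, wraps to 9, carry into subsquare.
Longitude subsquare a = 0; −1 → -1, wraps to 23 = x, carry into square.
Longitude square 6; −1 → 5.
Latitude extended square 9; +1 → 10, wraps to 0, carry into subsquare.
Latitude subsquare w = 22; +1 → 23 = x.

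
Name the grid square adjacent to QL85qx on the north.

QL86qa

Latitude subsquare x = 23; +1 → 24, wraps to 0 = a, carry into square.
Latitude square 5; +1 → 6.
The longitude characters are unchanged.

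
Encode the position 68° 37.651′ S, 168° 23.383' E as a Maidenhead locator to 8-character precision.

RC41ei69

Shift to the Maidenhead origin (180°W, 90°S): lon 348.38972, lat 21.37248.
Field (20°×10°, letters A–R): lon ⌊348.38972/20⌋ = 17 → R; lat ⌊21.37248/10⌋ = 2 → C.
Square (2°×1°, digits 0–9): lon ⌊8.38972/2⌋ = 4; lat ⌊1.37248/1⌋ = 1.
Subsquare (5′×2.5′, letters a–x): lon ⌊0.38972/0.0833333⌋ = 4 → e; lat ⌊0.37248/0.0416667⌋ = 8 → i.
Extended square (30″×15″, digits 0–9): lon ⌊0.05638/0.00833333⌋ = 6; lat ⌊0.03915/0.00416667⌋ = 9.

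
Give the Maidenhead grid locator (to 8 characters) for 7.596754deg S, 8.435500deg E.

Add 180° to longitude and 90° to latitude: 188.43550, 82.40325.
Field: lon ⌊188.43550/20⌋ = 9 → J; lat ⌊82.40325/10⌋ = 8 → I.
Square: lon ⌊8.43550/2⌋ = 4; lat ⌊2.40325/1⌋ = 2.
Subsquare: lon ⌊0.43550/0.0833333⌋ = 5 → f; lat ⌊0.40325/0.0416667⌋ = 9 → j.
Extended square: lon ⌊0.01883/0.00833333⌋ = 2; lat ⌊0.02825/0.00416667⌋ = 6.

JI42fj26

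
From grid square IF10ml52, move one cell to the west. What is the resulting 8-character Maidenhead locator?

Longitude extended square 5; −1 → 4.
The latitude characters are unchanged.

IF10ml42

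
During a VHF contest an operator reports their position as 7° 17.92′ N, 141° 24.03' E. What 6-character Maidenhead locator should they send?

Shift to the Maidenhead origin (180°W, 90°S): lon 321.4005, lat 97.2987.
Field: lon ⌊321.4005/20⌋ = 16 → Q; lat ⌊97.2987/10⌋ = 9 → J.
Square: lon ⌊1.4005/2⌋ = 0; lat ⌊7.2987/1⌋ = 7.
Subsquare: lon ⌊1.4005/0.0833333⌋ = 16 → q; lat ⌊0.2987/0.0416667⌋ = 7 → h.

QJ07qh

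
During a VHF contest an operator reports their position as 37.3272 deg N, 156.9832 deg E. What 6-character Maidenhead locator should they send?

QM87lh

Offset from 180°W / 90°S: lon 336.9832°, lat 127.3272°.
Field: 336.9832/20 → 16 → Q, 127.3272/10 → 12 → M; chars QM.
Square: 16.9832/2 → 8, 7.3272/1 → 7; chars 87.
Subsquare: 0.9832/0.0833333 → 11 → l, 0.3272/0.0416667 → 7 → h; chars lh.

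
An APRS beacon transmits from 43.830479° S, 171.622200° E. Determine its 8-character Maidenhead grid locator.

RE56te40

Offset from 180°W / 90°S: lon 351.62220°, lat 46.16952°.
Field: 351.62220/20 → 17 → R, 46.16952/10 → 4 → E; chars RE.
Square: 11.62220/2 → 5, 6.16952/1 → 6; chars 56.
Subsquare: 1.62220/0.0833333 → 19 → t, 0.16952/0.0416667 → 4 → e; chars te.
Extended square: 0.03887/0.00833333 → 4, 0.00285/0.00416667 → 0; chars 40.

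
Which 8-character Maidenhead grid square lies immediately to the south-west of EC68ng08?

EC68mg97

Longitude extended square 0; −1 → -1, wraps to 9, carry into subsquare.
Longitude subsquare n = 13; −1 → 12 = m.
Latitude extended square 8; −1 → 7.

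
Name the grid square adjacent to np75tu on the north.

NP75tv

Latitude subsquare u = 20; +1 → 21 = v.
The longitude characters are unchanged.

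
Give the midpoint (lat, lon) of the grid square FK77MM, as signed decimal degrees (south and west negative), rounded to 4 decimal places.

Field F=5, K=10: +5·20° lon, +10·10° lat → SW at lon -80°, lat 10°.
Square 7, 7: +7·2° lon, +7·1° lat → SW at lon -66°, lat 17°.
Subsquare m=12, m=12: +12·0.0833333° lon, +12·0.0416667° lat → SW at lon -65°, lat 17.5°.
Cell spans 0.0833333° lon × 0.0416667° lat. Centre is SW corner plus half of each.
latitude 17.5208, longitude -64.9583.

17.5208, -64.9583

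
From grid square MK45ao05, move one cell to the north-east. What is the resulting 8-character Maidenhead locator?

Longitude extended square 0; +1 → 1.
Latitude extended square 5; +1 → 6.

MK45ao16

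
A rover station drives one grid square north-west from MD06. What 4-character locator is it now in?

LD97

Longitude square 0; −1 → -1, wraps to 9, carry into field.
Longitude field M = 12; −1 → 11 = L.
Latitude square 6; +1 → 7.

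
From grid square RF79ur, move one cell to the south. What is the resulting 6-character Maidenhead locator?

Latitude subsquare r = 17; −1 → 16 = q.
The longitude characters are unchanged.

RF79uq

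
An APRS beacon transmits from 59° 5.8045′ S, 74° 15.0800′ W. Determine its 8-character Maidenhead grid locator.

Add 180° to longitude and 90° to latitude: 105.74867, 30.90326.
Field: lon ⌊105.74867/20⌋ = 5 → F; lat ⌊30.90326/10⌋ = 3 → D.
Square: lon ⌊5.74867/2⌋ = 2; lat ⌊0.90326/1⌋ = 0.
Subsquare: lon ⌊1.74867/0.0833333⌋ = 20 → u; lat ⌊0.90326/0.0416667⌋ = 21 → v.
Extended square: lon ⌊0.08200/0.00833333⌋ = 9; lat ⌊0.02826/0.00416667⌋ = 6.

FD20uv96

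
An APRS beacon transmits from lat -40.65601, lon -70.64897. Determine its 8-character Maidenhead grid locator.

FE49qi22

Offset from 180°W / 90°S: lon 109.35103°, lat 49.34399°.
Field: 109.35103/20 → 5 → F, 49.34399/10 → 4 → E; chars FE.
Square: 9.35103/2 → 4, 9.34399/1 → 9; chars 49.
Subsquare: 1.35103/0.0833333 → 16 → q, 0.34399/0.0416667 → 8 → i; chars qi.
Extended square: 0.01770/0.00833333 → 2, 0.01066/0.00416667 → 2; chars 22.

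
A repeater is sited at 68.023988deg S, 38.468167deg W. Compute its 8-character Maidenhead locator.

HC01sx34

Shift to the Maidenhead origin (180°W, 90°S): lon 141.53183, lat 21.97601.
Field: 141.53183/20 → 7 → H, 21.97601/10 → 2 → C; chars HC.
Square: 1.53183/2 → 0, 1.97601/1 → 1; chars 01.
Subsquare: 1.53183/0.0833333 → 18 → s, 0.97601/0.0416667 → 23 → x; chars sx.
Extended square: 0.03183/0.00833333 → 3, 0.01768/0.00416667 → 4; chars 34.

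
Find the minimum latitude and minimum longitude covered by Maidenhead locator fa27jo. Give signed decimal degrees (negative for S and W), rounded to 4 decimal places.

Field F=5, A=0: +5·20° lon, +0·10° lat → SW at lon -80°, lat -90°.
Square 2, 7: +2·2° lon, +7·1° lat → SW at lon -76°, lat -83°.
Subsquare j=9, o=14: +9·0.0833333° lon, +14·0.0416667° lat → SW at lon -75.25°, lat -82.4167°.
latitude -82.4167, longitude -75.2500.

-82.4167, -75.2500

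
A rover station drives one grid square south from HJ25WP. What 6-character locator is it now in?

Latitude subsquare p = 15; −1 → 14 = o.
The longitude characters are unchanged.

HJ25wo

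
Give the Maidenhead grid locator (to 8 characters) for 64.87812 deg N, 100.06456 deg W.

DP94xv20

Add 180° to longitude and 90° to latitude: 79.93544, 154.87812.
Field (20°×10°, letters A–R): 79.93544/20 → 3 → D, 154.87812/10 → 15 → P; chars DP.
Square (2°×1°, digits 0–9): 19.93544/2 → 9, 4.87812/1 → 4; chars 94.
Subsquare (5′×2.5′, letters a–x): 1.93544/0.0833333 → 23 → x, 0.87812/0.0416667 → 21 → v; chars xv.
Extended square (30″×15″, digits 0–9): 0.01877/0.00833333 → 2, 0.00312/0.00416667 → 0; chars 20.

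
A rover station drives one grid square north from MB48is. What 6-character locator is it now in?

MB48it

Latitude subsquare s = 18; +1 → 19 = t.
The longitude characters are unchanged.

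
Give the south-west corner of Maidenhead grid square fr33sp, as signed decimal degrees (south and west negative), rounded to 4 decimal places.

Field F=5, R=17: +5·20° lon, +17·10° lat → SW at lon -80°, lat 80°.
Square 3, 3: +3·2° lon, +3·1° lat → SW at lon -74°, lat 83°.
Subsquare s=18, p=15: +18·0.0833333° lon, +15·0.0416667° lat → SW at lon -72.5°, lat 83.625°.
latitude 83.6250, longitude -72.5000.

83.6250, -72.5000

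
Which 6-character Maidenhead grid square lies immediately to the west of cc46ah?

CC36xh

Longitude subsquare a = 0; −1 → -1, wraps to 23 = x, carry into square.
Longitude square 4; −1 → 3.
The latitude characters are unchanged.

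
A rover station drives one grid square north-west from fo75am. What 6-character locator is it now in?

Longitude subsquare a = 0; −1 → -1, wraps to 23 = x, carry into square.
Longitude square 7; −1 → 6.
Latitude subsquare m = 12; +1 → 13 = n.

FO65xn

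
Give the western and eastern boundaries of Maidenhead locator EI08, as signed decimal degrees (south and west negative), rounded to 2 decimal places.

-100.00, -98.00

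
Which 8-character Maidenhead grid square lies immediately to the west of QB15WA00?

Longitude extended square 0; −1 → -1, wraps to 9, carry into subsquare.
Longitude subsquare w = 22; −1 → 21 = v.
The latitude characters are unchanged.

QB15va90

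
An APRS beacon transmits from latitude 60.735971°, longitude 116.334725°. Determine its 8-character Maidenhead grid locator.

Shift to the Maidenhead origin (180°W, 90°S): lon 296.33472, lat 150.73597.
Field: lon ⌊296.33472/20⌋ = 14 → O; lat ⌊150.73597/10⌋ = 15 → P.
Square: lon ⌊16.33472/2⌋ = 8; lat ⌊0.73597/1⌋ = 0.
Subsquare: lon ⌊0.33472/0.0833333⌋ = 4 → e; lat ⌊0.73597/0.0416667⌋ = 17 → r.
Extended square: lon ⌊0.00139/0.00833333⌋ = 0; lat ⌊0.02764/0.00416667⌋ = 6.

OP80er06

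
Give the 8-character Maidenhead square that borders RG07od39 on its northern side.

Latitude extended square 9; +1 → 10, wraps to 0, carry into subsquare.
Latitude subsquare d = 3; +1 → 4 = e.
The longitude characters are unchanged.

RG07oe30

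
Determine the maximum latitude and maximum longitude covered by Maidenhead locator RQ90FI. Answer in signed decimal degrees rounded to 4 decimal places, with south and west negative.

Field R=17, Q=16: +17·20° lon, +16·10° lat → SW at lon 160°, lat 70°.
Square 9, 0: +9·2° lon, +0·1° lat → SW at lon 178°, lat 70°.
Subsquare f=5, i=8: +5·0.0833333° lon, +8·0.0416667° lat → SW at lon 178.417°, lat 70.3333°.
Cell spans 0.0833333° lon × 0.0416667° lat. NE corner is SW corner plus one full cell.
latitude 70.3750, longitude 178.5000.

70.3750, 178.5000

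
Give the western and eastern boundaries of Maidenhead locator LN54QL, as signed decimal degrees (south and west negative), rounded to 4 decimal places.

51.3333, 51.4167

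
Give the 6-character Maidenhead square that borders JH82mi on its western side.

JH82li

Longitude subsquare m = 12; −1 → 11 = l.
The latitude characters are unchanged.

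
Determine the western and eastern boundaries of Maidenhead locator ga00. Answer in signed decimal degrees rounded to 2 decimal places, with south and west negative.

Field G=6, A=0: +6·20° lon, +0·10° lat → SW at lon -60°, lat -90°.
Square 0, 0: +0·2° lon, +0·1° lat → SW at lon -60°, lat -90°.
Cell spans 2° lon × 1° lat.
west -60.00, east -58.00.

-60.00, -58.00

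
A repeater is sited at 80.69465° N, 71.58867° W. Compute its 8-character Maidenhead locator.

FR40eq96

Offset from 180°W / 90°S: lon 108.41133°, lat 170.69465°.
Field: 108.41133/20 → 5 → F, 170.69465/10 → 17 → R; chars FR.
Square: 8.41133/2 → 4, 0.69465/1 → 0; chars 40.
Subsquare: 0.41133/0.0833333 → 4 → e, 0.69465/0.0416667 → 16 → q; chars eq.
Extended square: 0.07800/0.00833333 → 9, 0.02798/0.00416667 → 6; chars 96.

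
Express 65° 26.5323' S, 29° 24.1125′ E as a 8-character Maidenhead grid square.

KC44qn83

Offset from 180°W / 90°S: lon 209.40187°, lat 24.55779°.
Field (20°×10°, letters A–R): lon ⌊209.40187/20⌋ = 10 → K; lat ⌊24.55779/10⌋ = 2 → C.
Square (2°×1°, digits 0–9): lon ⌊9.40187/2⌋ = 4; lat ⌊4.55779/1⌋ = 4.
Subsquare (5′×2.5′, letters a–x): lon ⌊1.40187/0.0833333⌋ = 16 → q; lat ⌊0.55779/0.0416667⌋ = 13 → n.
Extended square (30″×15″, digits 0–9): lon ⌊0.06854/0.00833333⌋ = 8; lat ⌊0.01613/0.00416667⌋ = 3.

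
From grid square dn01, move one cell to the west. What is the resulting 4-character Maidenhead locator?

CN91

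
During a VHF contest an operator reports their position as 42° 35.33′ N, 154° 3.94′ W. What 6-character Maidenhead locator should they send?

Shift to the Maidenhead origin (180°W, 90°S): lon 25.9343, lat 132.5888.
Field (20°×10°, letters A–R): lon ⌊25.9343/20⌋ = 1 → B; lat ⌊132.5888/10⌋ = 13 → N.
Square (2°×1°, digits 0–9): lon ⌊5.9343/2⌋ = 2; lat ⌊2.5888/1⌋ = 2.
Subsquare (5′×2.5′, letters a–x): lon ⌊1.9343/0.0833333⌋ = 23 → x; lat ⌊0.5888/0.0416667⌋ = 14 → o.

BN22xo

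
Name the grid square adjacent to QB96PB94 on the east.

QB96qb04

Longitude extended square 9; +1 → 10, wraps to 0, carry into subsquare.
Longitude subsquare p = 15; +1 → 16 = q.
The latitude characters are unchanged.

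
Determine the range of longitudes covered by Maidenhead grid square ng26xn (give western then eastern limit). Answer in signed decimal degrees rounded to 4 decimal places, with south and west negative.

85.9167, 86.0000

Field N=13, G=6: +13·20° lon, +6·10° lat → SW at lon 80°, lat -30°.
Square 2, 6: +2·2° lon, +6·1° lat → SW at lon 84°, lat -24°.
Subsquare x=23, n=13: +23·0.0833333° lon, +13·0.0416667° lat → SW at lon 85.9167°, lat -23.4583°.
Cell spans 0.0833333° lon × 0.0416667° lat.
west 85.9167, east 86.0000.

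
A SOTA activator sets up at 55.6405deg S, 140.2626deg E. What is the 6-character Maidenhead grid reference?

QD04di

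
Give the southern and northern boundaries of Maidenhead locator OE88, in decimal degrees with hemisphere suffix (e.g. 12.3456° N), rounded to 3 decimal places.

Field O=14, E=4: +14·20° lon, +4·10° lat → SW at lon 100°, lat -50°.
Square 8, 8: +8·2° lon, +8·1° lat → SW at lon 116°, lat -42°.
Cell spans 2° lon × 1° lat.
south 42.000° S, north 41.000° S.

42.000° S, 41.000° S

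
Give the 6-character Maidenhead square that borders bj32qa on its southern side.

BJ31qx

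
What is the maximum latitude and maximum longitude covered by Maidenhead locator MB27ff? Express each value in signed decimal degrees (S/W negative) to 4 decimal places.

-72.7500, 64.5000

Field M=12, B=1: +12·20° lon, +1·10° lat → SW at lon 60°, lat -80°.
Square 2, 7: +2·2° lon, +7·1° lat → SW at lon 64°, lat -73°.
Subsquare f=5, f=5: +5·0.0833333° lon, +5·0.0416667° lat → SW at lon 64.4167°, lat -72.7917°.
Cell spans 0.0833333° lon × 0.0416667° lat. NE corner is SW corner plus one full cell.
latitude -72.7500, longitude 64.5000.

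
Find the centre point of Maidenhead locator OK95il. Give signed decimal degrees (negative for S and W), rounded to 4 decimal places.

Field O=14, K=10: +14·20° lon, +10·10° lat → SW at lon 100°, lat 10°.
Square 9, 5: +9·2° lon, +5·1° lat → SW at lon 118°, lat 15°.
Subsquare i=8, l=11: +8·0.0833333° lon, +11·0.0416667° lat → SW at lon 118.667°, lat 15.4583°.
Cell spans 0.0833333° lon × 0.0416667° lat. Centre is SW corner plus half of each.
latitude 15.4792, longitude 118.7083.

15.4792, 118.7083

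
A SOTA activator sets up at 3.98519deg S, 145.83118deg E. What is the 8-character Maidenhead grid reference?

QI26va93

Offset from 180°W / 90°S: lon 325.83118°, lat 86.01481°.
Field: 325.83118/20 → 16 → Q, 86.01481/10 → 8 → I; chars QI.
Square: 5.83118/2 → 2, 6.01481/1 → 6; chars 26.
Subsquare: 1.83118/0.0833333 → 21 → v, 0.01481/0.0416667 → 0 → a; chars va.
Extended square: 0.08118/0.00833333 → 9, 0.01481/0.00416667 → 3; chars 93.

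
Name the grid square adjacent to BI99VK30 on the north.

BI99vk31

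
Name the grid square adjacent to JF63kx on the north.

Latitude subsquare x = 23; +1 → 24, wraps to 0 = a, carry into square.
Latitude square 3; +1 → 4.
The longitude characters are unchanged.

JF64ka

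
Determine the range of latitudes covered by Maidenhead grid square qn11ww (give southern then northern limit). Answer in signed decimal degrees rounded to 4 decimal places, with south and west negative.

41.9167, 41.9583

Field Q=16, N=13: +16·20° lon, +13·10° lat → SW at lon 140°, lat 40°.
Square 1, 1: +1·2° lon, +1·1° lat → SW at lon 142°, lat 41°.
Subsquare w=22, w=22: +22·0.0833333° lon, +22·0.0416667° lat → SW at lon 143.833°, lat 41.9167°.
Cell spans 0.0833333° lon × 0.0416667° lat.
south 41.9167, north 41.9583.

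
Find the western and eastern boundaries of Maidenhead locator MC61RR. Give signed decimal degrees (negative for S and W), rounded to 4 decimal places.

Field M=12, C=2: +12·20° lon, +2·10° lat → SW at lon 60°, lat -70°.
Square 6, 1: +6·2° lon, +1·1° lat → SW at lon 72°, lat -69°.
Subsquare r=17, r=17: +17·0.0833333° lon, +17·0.0416667° lat → SW at lon 73.4167°, lat -68.2917°.
Cell spans 0.0833333° lon × 0.0416667° lat.
west 73.4167, east 73.5000.

73.4167, 73.5000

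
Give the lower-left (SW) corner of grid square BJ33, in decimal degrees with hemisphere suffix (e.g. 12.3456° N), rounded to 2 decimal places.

3.00° N, 154.00° W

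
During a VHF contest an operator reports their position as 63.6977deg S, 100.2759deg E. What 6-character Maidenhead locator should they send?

OC06dh

Offset from 180°W / 90°S: lon 280.2759°, lat 26.3023°.
Field: lon ⌊280.2759/20⌋ = 14 → O; lat ⌊26.3023/10⌋ = 2 → C.
Square: lon ⌊0.2759/2⌋ = 0; lat ⌊6.3023/1⌋ = 6.
Subsquare: lon ⌊0.2759/0.0833333⌋ = 3 → d; lat ⌊0.3023/0.0416667⌋ = 7 → h.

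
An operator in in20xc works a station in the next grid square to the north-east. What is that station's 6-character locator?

IN30ad

Longitude subsquare x = 23; +1 → 24, wraps to 0 = a, carry into square.
Longitude square 2; +1 → 3.
Latitude subsquare c = 2; +1 → 3 = d.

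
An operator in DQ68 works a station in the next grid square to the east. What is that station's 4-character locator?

Longitude square 6; +1 → 7.
The latitude characters are unchanged.

DQ78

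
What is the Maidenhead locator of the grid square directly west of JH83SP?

JH83rp

Longitude subsquare s = 18; −1 → 17 = r.
The latitude characters are unchanged.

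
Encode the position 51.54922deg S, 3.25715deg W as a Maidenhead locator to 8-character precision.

ID88ik98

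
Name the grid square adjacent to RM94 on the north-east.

AM05

Longitude square 9; +1 → 10, wraps to 0, carry into field.
Longitude field R = 17; +1 → 18, wraps to 0 = A, wrapping around the antimeridian.
Latitude square 4; +1 → 5.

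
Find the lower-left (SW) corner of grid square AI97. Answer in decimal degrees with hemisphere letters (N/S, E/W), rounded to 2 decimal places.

Field A=0, I=8: +0·20° lon, +8·10° lat → SW at lon -180°, lat -10°.
Square 9, 7: +9·2° lon, +7·1° lat → SW at lon -162°, lat -3°.
latitude 3.00° S, longitude 162.00° W.

3.00° S, 162.00° W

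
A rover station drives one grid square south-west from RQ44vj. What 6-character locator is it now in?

Longitude subsquare v = 21; −1 → 20 = u.
Latitude subsquare j = 9; −1 → 8 = i.

RQ44ui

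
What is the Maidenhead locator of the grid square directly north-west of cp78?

CP69

Longitude square 7; −1 → 6.
Latitude square 8; +1 → 9.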